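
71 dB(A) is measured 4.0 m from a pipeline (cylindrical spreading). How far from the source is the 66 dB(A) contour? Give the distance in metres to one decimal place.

For a line source L₁ − L₂ = 10·log₁₀(r₂/r₁), so r₂ = r₁·10^((L₁−L₂)/10).
r₂ = 4.0·10^((71−66)/10) = 4.0·10^(5.0/10) = 12.65 m.

12.6 m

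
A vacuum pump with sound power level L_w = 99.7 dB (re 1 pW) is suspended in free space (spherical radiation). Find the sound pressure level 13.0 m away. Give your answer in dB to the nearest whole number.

Free-field spherical radiation: L_p = L_w − 10·log₁₀(4π·r²), r = 13.0 m.
4π·r² = 2124 m², 10·log₁₀ of that is 33.271 dB.
L_p = 99.7 − 33.271 = 66.43 dB.

66 dB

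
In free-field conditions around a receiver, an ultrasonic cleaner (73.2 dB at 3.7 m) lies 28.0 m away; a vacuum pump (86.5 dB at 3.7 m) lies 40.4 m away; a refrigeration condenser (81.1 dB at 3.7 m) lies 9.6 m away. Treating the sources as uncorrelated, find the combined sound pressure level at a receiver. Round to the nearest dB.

74 dB

First find each source's level at the receiver (point-source: −20·log₁₀(r/r_ref)), then combine on an intensity basis.
ultrasonic cleaner: 73.2 − 20·log₁₀(28.0/3.7) = 73.2 − 17.58 = 55.62 dB.
vacuum pump: 86.5 − 20·log₁₀(40.4/3.7) = 86.5 − 20.76 = 65.74 dB.
refrigeration condenser: 81.1 − 20·log₁₀(9.6/3.7) = 81.1 − 8.28 = 72.82 dB.
Σ 10^(L/10) = 2.325e+07 → L_total = 10·log₁₀(2.325e+07) = 73.66 dB.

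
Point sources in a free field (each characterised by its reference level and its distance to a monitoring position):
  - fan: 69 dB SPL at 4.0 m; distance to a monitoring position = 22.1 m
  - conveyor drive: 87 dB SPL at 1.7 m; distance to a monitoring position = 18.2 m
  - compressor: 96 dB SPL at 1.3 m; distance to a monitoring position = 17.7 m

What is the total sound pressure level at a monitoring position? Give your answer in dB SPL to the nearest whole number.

Propagate each source to the receiver with L = L_ref − 20·log₁₀(r/r_ref), then add intensities.
fan: 69 − 20·log₁₀(22.1/4.0) = 69 − 14.85 = 54.15 dB SPL.
conveyor drive: 87 − 20·log₁₀(18.2/1.7) = 87 − 20.59 = 66.41 dB SPL.
compressor: 96 − 20·log₁₀(17.7/1.3) = 96 − 22.68 = 73.32 dB SPL.
Σ 10^(L/10) = 2.611e+07 → L_total = 10·log₁₀(2.611e+07) = 74.17 dB SPL.

74 dB SPL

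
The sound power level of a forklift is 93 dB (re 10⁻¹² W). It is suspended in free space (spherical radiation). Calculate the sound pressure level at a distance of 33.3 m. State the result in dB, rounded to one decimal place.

51.6 dB

Free-field spherical radiation: L_p = L_w − 10·log₁₀(4π·r²), r = 33.3 m.
4π·r² = 1.393e+04 m², 10·log₁₀ of that is 41.441 dB.
L_p = 93 − 41.441 = 51.56 dB.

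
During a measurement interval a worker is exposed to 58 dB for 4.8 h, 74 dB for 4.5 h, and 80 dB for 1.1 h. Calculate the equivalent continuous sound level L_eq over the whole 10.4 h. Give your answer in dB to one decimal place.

Weight each interval's intensity by its duration and average over T = 10.4 h:
Σ tᵢ·10^(Lᵢ/10) = 4.8·10^(58/10) + 4.5·10^(74/10) + 1.1·10^(80/10) = 2.261e+08.
L_eq = 10·log₁₀(2.261e+08/10.4) = 73.37 dB.

73.4 dB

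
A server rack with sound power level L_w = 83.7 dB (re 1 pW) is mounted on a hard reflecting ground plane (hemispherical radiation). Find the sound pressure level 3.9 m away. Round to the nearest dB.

64 dB

The power spreads over a hemisphere of area 2π·r², so L_p = L_w − 10·log₁₀(2π·r²).
2π·r² = 95.57 m², 10·log₁₀ of that is 19.803 dB.
L_p = 83.7 − 19.803 = 63.90 dB.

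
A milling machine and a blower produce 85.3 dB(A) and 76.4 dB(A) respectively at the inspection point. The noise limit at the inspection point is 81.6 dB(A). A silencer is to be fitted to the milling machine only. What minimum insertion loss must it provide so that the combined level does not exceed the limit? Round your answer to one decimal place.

Everything except the milling machine sums to 10^(76.4/10) = 4.365e+07 in linear terms, 76.40 dB(A).
The limit corresponds to 10^(81.6/10) = 1.445e+08; subtracting the fixed part leaves 1.009e+08 for the milling machine, i.e. 80.04 dB(A).
Required insertion loss = 85.3 − 80.04 = 5.26 dB.

5.3 dB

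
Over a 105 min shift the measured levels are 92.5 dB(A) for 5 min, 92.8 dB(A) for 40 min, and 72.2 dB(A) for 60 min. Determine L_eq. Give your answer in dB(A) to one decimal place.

89.1 dB(A)

Weight each interval's intensity by its duration and average over T = 105 min:
Σ tᵢ·10^(Lᵢ/10) = 5·10^(92.5/10) + 40·10^(92.8/10) + 60·10^(72.2/10) = 8.611e+10.
L_eq = 10·log₁₀(8.611e+10/105) = 89.14 dB(A).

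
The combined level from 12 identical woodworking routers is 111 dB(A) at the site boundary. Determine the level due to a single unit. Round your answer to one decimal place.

100.2 dB(A)

12 equal contributions raise the level by 10·log₁₀ 12 = 10.792 dB, so each unit alone gives 111 − 10.792.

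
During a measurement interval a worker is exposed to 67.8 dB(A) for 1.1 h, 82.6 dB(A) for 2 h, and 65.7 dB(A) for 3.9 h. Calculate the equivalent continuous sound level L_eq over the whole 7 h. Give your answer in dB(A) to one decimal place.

77.4 dB(A)

The energy average is taken in the linear domain: L_eq = 10·log₁₀[(Σ tᵢ·10^(Lᵢ/10))/T], T = 7 h.
Σ tᵢ·10^(Lᵢ/10) = 1.1·10^(67.8/10) + 2·10^(82.6/10) + 3.9·10^(65.7/10) = 3.851e+08.
L_eq = 10·log₁₀(3.851e+08/7) = 77.40 dB(A).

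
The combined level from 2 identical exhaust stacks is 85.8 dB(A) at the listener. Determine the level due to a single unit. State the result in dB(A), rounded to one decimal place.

2 equal contributions raise the level by 10·log₁₀ 2 = 3.010 dB, so each unit alone gives 85.8 − 3.010.

82.8 dB(A)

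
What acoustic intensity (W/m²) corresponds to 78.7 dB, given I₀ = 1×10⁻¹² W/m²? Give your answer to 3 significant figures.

L = 10·log₁₀(I/I₀) ⇒ I = I₀·10^(L/10) = 10⁻¹² × 10^7.87.

7.41e-05 W/m²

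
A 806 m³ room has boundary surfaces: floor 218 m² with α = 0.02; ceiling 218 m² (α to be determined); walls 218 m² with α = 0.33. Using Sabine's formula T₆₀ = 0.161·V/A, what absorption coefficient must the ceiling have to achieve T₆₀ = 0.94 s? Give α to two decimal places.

0.28

A = 0.161·V/T₆₀ = 0.161·806/0.94 = 138.05 m² sabins.
Absorption from the other surfaces = 218·0.02 + 218·0.33 = 76.30 m², so the ceiling must supply 61.75 m² over 218 m².
α = 61.75/218 = 0.283.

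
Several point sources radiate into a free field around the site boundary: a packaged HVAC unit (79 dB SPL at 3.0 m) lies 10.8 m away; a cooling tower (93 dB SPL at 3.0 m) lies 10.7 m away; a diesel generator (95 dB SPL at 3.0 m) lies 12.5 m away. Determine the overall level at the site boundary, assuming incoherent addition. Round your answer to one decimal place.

85.4 dB SPL

Propagate each source to the receiver with L = L_ref − 20·log₁₀(r/r_ref), then add intensities.
packaged HVAC unit: 79 − 20·log₁₀(10.8/3.0) = 79 − 11.13 = 67.87 dB SPL.
cooling tower: 93 − 20·log₁₀(10.7/3.0) = 93 − 11.05 = 81.95 dB SPL.
diesel generator: 95 − 20·log₁₀(12.5/3.0) = 95 − 12.40 = 82.60 dB SPL.
Σ 10^(L/10) = 3.451e+08 → L_total = 10·log₁₀(3.451e+08) = 85.38 dB SPL.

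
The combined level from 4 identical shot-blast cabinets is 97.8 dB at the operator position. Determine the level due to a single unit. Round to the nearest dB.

92 dB

Dividing the total intensity by 4 lowers the level by 10·log₁₀ 4 = 6.021 dB: L₁ = 97.8 − 6.021.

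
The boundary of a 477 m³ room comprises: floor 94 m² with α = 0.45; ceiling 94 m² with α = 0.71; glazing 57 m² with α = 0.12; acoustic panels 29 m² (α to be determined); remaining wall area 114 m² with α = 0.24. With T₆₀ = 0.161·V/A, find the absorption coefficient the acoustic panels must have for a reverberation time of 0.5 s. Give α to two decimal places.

From T₆₀ = 0.161·V/A, the target T₆₀ = 0.5 s needs A = 0.161·477/0.5 = 153.59 m².
Absorption from the other surfaces = 94·0.45 + 94·0.71 + 57·0.12 + 114·0.24 = 143.24 m², so the acoustic panels must supply 10.35 m² over 29 m².
α = 10.35/29 = 0.357.

0.36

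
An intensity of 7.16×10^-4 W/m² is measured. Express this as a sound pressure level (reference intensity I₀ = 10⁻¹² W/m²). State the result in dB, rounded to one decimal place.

I/I₀ = 7.16×10^-4/10⁻¹² = 7.16×10^8, and L = 10·log₁₀(I/I₀).
L = 10·(0.8549 + 8) = 88.55 dB.

88.5 dB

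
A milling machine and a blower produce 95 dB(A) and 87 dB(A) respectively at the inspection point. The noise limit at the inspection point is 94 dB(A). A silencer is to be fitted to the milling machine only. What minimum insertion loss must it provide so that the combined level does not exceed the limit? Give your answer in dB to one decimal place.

2.0 dB

Fixed contribution from the other source: Σ 10^(L/10) = 10^(87/10) = 5.012e+08 (87.00 dB(A)).
The limit corresponds to 10^(94/10) = 2.512e+09; subtracting the fixed part leaves 2.011e+09 for the milling machine, i.e. 93.03 dB(A).
Required insertion loss = 95 − 93.03 = 1.97 dB.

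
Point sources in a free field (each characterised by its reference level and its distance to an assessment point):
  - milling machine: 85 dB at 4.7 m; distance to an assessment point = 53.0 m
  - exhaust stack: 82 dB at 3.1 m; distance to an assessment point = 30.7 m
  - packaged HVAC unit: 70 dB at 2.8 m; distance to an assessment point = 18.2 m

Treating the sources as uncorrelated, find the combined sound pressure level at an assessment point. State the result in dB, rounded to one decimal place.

66.4 dB

First find each source's level at the receiver (point-source: −20·log₁₀(r/r_ref)), then combine on an intensity basis.
milling machine: 85 − 20·log₁₀(53.0/4.7) = 85 − 21.04 = 63.96 dB.
exhaust stack: 82 − 20·log₁₀(30.7/3.1) = 82 − 19.92 = 62.08 dB.
packaged HVAC unit: 70 − 20·log₁₀(18.2/2.8) = 70 − 16.26 = 53.74 dB.
Σ 10^(L/10) = 4.340e+06 → L_total = 10·log₁₀(4.340e+06) = 66.37 dB.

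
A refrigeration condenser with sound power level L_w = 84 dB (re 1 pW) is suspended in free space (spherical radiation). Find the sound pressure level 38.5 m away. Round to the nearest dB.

41 dB

L_p = L_w − 10·log₁₀(4π·r²) with r = 38.5 m.
4π·r² = 1.863e+04 m², 10·log₁₀ of that is 42.701 dB.
L_p = 84 − 42.701 = 41.30 dB.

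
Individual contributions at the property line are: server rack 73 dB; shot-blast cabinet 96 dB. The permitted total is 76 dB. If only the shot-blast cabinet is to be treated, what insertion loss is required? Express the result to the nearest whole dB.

23 dB

The untreated sources together contribute 10^(73/10) = 1.995e+07, i.e. 73.00 dB.
To meet 76 dB overall, the treated shot-blast cabinet may contribute at most 10^(76/10) − 1.995e+07 = 1.986e+07, i.e. 72.98 dB.
So the shot-blast cabinet must be reduced from 96 to 72.98 dB: IL = 23.02 dB.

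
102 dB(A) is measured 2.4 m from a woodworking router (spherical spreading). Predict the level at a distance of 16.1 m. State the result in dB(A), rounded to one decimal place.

Point-source attenuation: ΔL = 20·log₁₀(r₂/r₁) = 20·log₁₀(16.1/2.4) = 16.532 dB.
L₂ = 102 − 20·log₁₀(16.1/2.4) = 102 − 16.532 = 85.47 dB(A).

85.5 dB(A)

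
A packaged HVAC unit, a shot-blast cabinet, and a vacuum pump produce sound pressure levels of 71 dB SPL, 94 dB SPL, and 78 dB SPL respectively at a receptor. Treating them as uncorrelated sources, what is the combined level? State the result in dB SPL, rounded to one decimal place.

Incoherent sources combine by intensity addition: L_total = 10·log₁₀(Σ 10^(L_i/10)).
Σ 10^(L/10) = 10^(71/10) + 10^(94/10) + 10^(78/10) = 2.588e+09.
L_total = 10·log₁₀(2.588e+09) = 94.13 dB SPL.

94.1 dB SPL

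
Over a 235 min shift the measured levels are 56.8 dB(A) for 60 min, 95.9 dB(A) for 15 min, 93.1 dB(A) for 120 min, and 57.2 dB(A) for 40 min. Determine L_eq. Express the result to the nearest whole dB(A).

91 dB(A)

L_eq = 10·log₁₀[(1/T)·Σ tᵢ·10^(Lᵢ/10)] with T = 235 min.
Σ tᵢ·10^(Lᵢ/10) = 60·10^(56.8/10) + 15·10^(95.9/10) + 120·10^(93.1/10) + 40·10^(57.2/10) = 3.034e+11.
L_eq = 10·log₁₀(3.034e+11/235) = 91.11 dB(A).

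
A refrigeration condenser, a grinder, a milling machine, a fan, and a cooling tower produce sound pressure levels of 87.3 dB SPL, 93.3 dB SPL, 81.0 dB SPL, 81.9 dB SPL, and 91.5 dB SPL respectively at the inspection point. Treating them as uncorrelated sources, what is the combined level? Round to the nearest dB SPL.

For uncorrelated sources the intensities add, so convert each level to linear form, sum, and take 10·log₁₀ of the total.
Σ 10^(L/10) = 10^(87.3/10) + 10^(93.3/10) + 10^(81.0/10) + 10^(81.9/10) + 10^(91.5/10) = 4.368e+09.
L_total = 10·log₁₀(4.368e+09) = 96.40 dB SPL.

96 dB SPL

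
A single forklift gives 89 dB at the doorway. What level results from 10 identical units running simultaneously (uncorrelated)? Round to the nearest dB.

99 dB

L_total = L₁ + 10·log₁₀ N for N identical incoherent sources.
L_total = 89 + 10·log₁₀(10) = 89 + 10.000 = 99.00 dB.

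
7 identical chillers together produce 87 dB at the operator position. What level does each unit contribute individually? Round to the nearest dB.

79 dB

For N identical incoherent sources L_total = L₁ + 10·log₁₀ N, so L₁ = 87 − 10·log₁₀(7) = 87 − 8.451.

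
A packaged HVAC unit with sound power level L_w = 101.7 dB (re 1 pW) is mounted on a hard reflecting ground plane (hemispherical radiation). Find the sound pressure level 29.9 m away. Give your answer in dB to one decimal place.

64.2 dB

Free-field hemispherical radiation: L_p = L_w − 10·log₁₀(2π·r²), r = 29.9 m.
2π·r² = 5617 m², 10·log₁₀ of that is 37.495 dB.
L_p = 101.7 − 37.495 = 64.20 dB.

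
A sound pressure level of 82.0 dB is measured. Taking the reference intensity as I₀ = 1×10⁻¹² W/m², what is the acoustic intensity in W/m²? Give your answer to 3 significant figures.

I/I₀ = 10^(82.0/10) = 1.585e+08, so I = 1.585e+08 × 10⁻¹² W/m².

0.000158 W/m²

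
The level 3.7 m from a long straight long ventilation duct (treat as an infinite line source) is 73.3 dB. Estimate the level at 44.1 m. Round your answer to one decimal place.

Line-source attenuation: ΔL = 10·log₁₀(r₂/r₁) = 10·log₁₀(44.1/3.7) = 10.762 dB.
L₂ = 73.3 − 10·log₁₀(44.1/3.7) = 73.3 − 10.762 = 62.54 dB.

62.5 dB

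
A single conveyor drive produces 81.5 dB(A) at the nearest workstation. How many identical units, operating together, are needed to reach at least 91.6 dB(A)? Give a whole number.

11

N identical sources give L₁ + 10·log₁₀ N, so require 10·log₁₀ N ≥ 91.6 − 81.5 = 10.1 dB.
N ≥ 10^(10.1/10) = 10.233, so N = 11.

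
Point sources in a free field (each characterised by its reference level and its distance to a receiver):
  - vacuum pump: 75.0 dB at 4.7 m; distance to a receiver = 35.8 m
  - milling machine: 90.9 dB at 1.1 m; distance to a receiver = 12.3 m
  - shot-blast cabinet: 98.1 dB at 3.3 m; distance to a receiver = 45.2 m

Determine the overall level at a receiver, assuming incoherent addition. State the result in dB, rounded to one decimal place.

76.5 dB

First find each source's level at the receiver (point-source: −20·log₁₀(r/r_ref)), then combine on an intensity basis.
vacuum pump: 75.0 − 20·log₁₀(35.8/4.7) = 75.0 − 17.64 = 57.36 dB.
milling machine: 90.9 − 20·log₁₀(12.3/1.1) = 90.9 − 20.97 = 69.93 dB.
shot-blast cabinet: 98.1 − 20·log₁₀(45.2/3.3) = 98.1 − 22.73 = 75.37 dB.
Σ 10^(L/10) = 4.480e+07 → L_total = 10·log₁₀(4.480e+07) = 76.51 dB.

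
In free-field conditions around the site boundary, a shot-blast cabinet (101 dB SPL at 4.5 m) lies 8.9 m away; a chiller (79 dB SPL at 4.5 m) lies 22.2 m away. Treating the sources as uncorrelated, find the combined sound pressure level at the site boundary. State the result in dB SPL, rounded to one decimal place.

First find each source's level at the receiver (point-source: −20·log₁₀(r/r_ref)), then combine on an intensity basis.
shot-blast cabinet: 101 − 20·log₁₀(8.9/4.5) = 101 − 5.92 = 95.08 dB SPL.
chiller: 79 − 20·log₁₀(22.2/4.5) = 79 − 13.86 = 65.14 dB SPL.
Σ 10^(L/10) = 3.222e+09 → L_total = 10·log₁₀(3.222e+09) = 95.08 dB SPL.

95.1 dB SPL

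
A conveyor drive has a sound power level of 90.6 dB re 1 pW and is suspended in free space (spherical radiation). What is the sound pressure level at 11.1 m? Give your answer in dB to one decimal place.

58.7 dB

The power spreads over a sphere of area 4π·r², so L_p = L_w − 10·log₁₀(4π·r²).
4π·r² = 1548 m², 10·log₁₀ of that is 31.899 dB.
L_p = 90.6 − 31.899 = 58.70 dB.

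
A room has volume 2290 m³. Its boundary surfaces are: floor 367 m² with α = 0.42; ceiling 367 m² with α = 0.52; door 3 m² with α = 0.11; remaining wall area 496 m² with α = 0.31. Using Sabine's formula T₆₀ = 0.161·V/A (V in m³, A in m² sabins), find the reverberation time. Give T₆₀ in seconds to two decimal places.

0.74 s

A = Σ Sᵢαᵢ = 367·0.42 + 367·0.52 + 3·0.11 + 496·0.31 = 499.07 m².
T₆₀ = 0.161·V/A = 0.161·2290/499.07 = 0.739 s.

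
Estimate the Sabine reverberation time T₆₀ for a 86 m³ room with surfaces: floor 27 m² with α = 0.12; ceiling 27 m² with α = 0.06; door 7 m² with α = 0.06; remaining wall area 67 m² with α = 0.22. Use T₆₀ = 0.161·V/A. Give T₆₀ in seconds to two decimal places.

Summing Sᵢαᵢ: 27·0.12 + 27·0.06 + 7·0.06 + 67·0.22 = 20.02 m².
T₆₀ = 0.161·V/A = 0.161·86/20.02 = 0.692 s.

0.69 s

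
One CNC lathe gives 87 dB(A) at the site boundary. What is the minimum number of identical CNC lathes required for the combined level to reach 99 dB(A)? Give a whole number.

N identical sources give L₁ + 10·log₁₀ N, so require 10·log₁₀ N ≥ 99 − 87 = 12.0 dB.
N ≥ 10^(12.0/10) = 15.849, so N = 16.

16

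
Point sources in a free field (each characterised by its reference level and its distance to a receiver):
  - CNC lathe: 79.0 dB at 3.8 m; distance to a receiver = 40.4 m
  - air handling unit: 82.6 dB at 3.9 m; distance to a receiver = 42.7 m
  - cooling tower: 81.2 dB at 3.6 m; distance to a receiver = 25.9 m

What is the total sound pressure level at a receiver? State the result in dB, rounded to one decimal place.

First find each source's level at the receiver (point-source: −20·log₁₀(r/r_ref)), then combine on an intensity basis.
CNC lathe: 79.0 − 20·log₁₀(40.4/3.8) = 79.0 − 20.53 = 58.47 dB.
air handling unit: 82.6 − 20·log₁₀(42.7/3.9) = 82.6 − 20.79 = 61.81 dB.
cooling tower: 81.2 − 20·log₁₀(25.9/3.6) = 81.2 − 17.14 = 64.06 dB.
Σ 10^(L/10) = 4.768e+06 → L_total = 10·log₁₀(4.768e+06) = 66.78 dB.

66.8 dB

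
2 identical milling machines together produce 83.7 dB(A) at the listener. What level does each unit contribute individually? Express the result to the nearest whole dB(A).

2 equal contributions raise the level by 10·log₁₀ 2 = 3.010 dB, so each unit alone gives 83.7 − 3.010.

81 dB(A)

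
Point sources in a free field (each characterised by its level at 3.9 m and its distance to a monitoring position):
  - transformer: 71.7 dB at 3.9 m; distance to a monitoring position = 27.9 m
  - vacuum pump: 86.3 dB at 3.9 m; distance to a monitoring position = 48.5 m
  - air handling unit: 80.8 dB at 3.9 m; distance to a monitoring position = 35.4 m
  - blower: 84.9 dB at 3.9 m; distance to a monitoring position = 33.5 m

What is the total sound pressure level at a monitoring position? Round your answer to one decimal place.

69.4 dB

First find each source's level at the receiver (point-source: −20·log₁₀(r/r_ref)), then combine on an intensity basis.
transformer: 71.7 − 20·log₁₀(27.9/3.9) = 71.7 − 17.09 = 54.61 dB.
vacuum pump: 86.3 − 20·log₁₀(48.5/3.9) = 86.3 − 21.89 = 64.41 dB.
air handling unit: 80.8 − 20·log₁₀(35.4/3.9) = 80.8 − 19.16 = 61.64 dB.
blower: 84.9 − 20·log₁₀(33.5/3.9) = 84.9 − 18.68 = 66.22 dB.
Σ 10^(L/10) = 8.695e+06 → L_total = 10·log₁₀(8.695e+06) = 69.39 dB.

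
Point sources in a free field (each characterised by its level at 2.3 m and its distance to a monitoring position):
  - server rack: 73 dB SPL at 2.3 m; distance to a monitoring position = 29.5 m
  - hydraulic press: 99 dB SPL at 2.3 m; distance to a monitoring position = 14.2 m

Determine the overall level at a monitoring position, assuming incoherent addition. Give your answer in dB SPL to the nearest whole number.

Propagate each source to the receiver with L = L_ref − 20·log₁₀(r/r_ref), then add intensities.
server rack: 73 − 20·log₁₀(29.5/2.3) = 73 − 22.16 = 50.84 dB SPL.
hydraulic press: 99 − 20·log₁₀(14.2/2.3) = 99 − 15.81 = 83.19 dB SPL.
Σ 10^(L/10) = 2.085e+08 → L_total = 10·log₁₀(2.085e+08) = 83.19 dB SPL.

83 dB SPL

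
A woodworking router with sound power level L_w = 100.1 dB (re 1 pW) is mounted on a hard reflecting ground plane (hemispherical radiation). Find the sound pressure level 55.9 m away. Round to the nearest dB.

Free-field hemispherical radiation: L_p = L_w − 10·log₁₀(2π·r²), r = 55.9 m.
2π·r² = 1.963e+04 m², 10·log₁₀ of that is 42.930 dB.
L_p = 100.1 − 42.930 = 57.17 dB.

57 dB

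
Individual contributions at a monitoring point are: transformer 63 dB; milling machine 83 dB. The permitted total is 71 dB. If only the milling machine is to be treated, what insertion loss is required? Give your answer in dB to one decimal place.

12.7 dB

The untreated sources together contribute 10^(63/10) = 1.995e+06, i.e. 63.00 dB.
To meet 71 dB overall, the treated milling machine may contribute at most 10^(71/10) − 1.995e+06 = 1.059e+07, i.e. 70.25 dB.
Required insertion loss = 83 − 70.25 = 12.75 dB.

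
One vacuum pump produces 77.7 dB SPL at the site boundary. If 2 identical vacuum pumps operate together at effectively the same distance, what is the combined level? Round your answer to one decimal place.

80.7 dB SPL

L_total = L₁ + 10·log₁₀ N for N identical incoherent sources.
L_total = 77.7 + 10·log₁₀(2) = 77.7 + 3.010 = 80.71 dB SPL.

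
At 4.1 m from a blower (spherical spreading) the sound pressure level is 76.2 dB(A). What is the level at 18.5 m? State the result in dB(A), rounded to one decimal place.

63.1 dB(A)

Spherical spreading from a point source gives a 20·log₁₀(r₂/r₁) drop.
L₂ = 76.2 − 20·log₁₀(18.5/4.1) = 76.2 − 13.088 = 63.11 dB(A).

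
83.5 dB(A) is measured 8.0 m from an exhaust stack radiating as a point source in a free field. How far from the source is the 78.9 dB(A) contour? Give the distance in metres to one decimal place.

Point-source spreading drops the level by 20·log₁₀(r₂/r₁); inverting, r₂/r₁ = 10^(ΔL/20).
r₂ = 8.0·10^((83.5−78.9)/20) = 8.0·10^(4.6/20) = 13.59 m.

13.6 m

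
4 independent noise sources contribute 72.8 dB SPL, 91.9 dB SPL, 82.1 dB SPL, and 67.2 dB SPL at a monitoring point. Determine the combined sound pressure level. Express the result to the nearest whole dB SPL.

92 dB SPL

For uncorrelated sources the intensities add, so convert each level to linear form, sum, and take 10·log₁₀ of the total.
Σ 10^(L/10) = 10^(72.8/10) + 10^(91.9/10) + 10^(82.1/10) + 10^(67.2/10) = 1.735e+09.
L_total = 10·log₁₀(1.735e+09) = 92.39 dB SPL.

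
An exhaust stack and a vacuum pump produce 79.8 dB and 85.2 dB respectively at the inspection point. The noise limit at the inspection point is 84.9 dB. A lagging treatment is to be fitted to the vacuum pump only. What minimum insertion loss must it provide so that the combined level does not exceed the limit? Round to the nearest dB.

Fixed contribution from the other source: Σ 10^(L/10) = 10^(79.8/10) = 9.550e+07 (79.80 dB).
To meet 84.9 dB overall, the treated vacuum pump may contribute at most 10^(84.9/10) − 9.550e+07 = 2.135e+08, i.e. 83.29 dB.
So the vacuum pump must be reduced from 85.2 to 83.29 dB: IL = 1.91 dB.

2 dB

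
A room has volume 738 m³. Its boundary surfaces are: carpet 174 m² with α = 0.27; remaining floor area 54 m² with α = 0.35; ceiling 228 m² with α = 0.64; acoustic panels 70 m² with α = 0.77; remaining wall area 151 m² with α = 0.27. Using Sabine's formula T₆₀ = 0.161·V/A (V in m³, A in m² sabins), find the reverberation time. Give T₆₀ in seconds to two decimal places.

Summing Sᵢαᵢ: 174·0.27 + 54·0.35 + 228·0.64 + 70·0.77 + 151·0.27 = 306.47 m².
T₆₀ = 0.161·V/A = 0.161·738/306.47 = 0.388 s.

0.39 s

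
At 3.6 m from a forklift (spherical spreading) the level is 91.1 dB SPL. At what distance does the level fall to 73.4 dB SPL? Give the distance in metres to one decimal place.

Point-source spreading drops the level by 20·log₁₀(r₂/r₁); inverting, r₂/r₁ = 10^(ΔL/20).
r₂ = 3.6·10^((91.1−73.4)/20) = 3.6·10^(17.7/20) = 27.63 m.

27.6 m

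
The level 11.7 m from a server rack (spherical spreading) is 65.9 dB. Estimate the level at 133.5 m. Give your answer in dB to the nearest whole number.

For a point source, L₂ = L₁ − 20·log₁₀(r₂/r₁).
L₂ = 65.9 − 20·log₁₀(133.5/11.7) = 65.9 − 21.146 = 44.75 dB.

45 dB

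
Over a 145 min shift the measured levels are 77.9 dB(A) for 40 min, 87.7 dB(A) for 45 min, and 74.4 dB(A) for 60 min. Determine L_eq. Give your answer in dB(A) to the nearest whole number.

83 dB(A)

Weight each interval's intensity by its duration and average over T = 145 min:
Σ tᵢ·10^(Lᵢ/10) = 40·10^(77.9/10) + 45·10^(87.7/10) + 60·10^(74.4/10) = 3.062e+10.
L_eq = 10·log₁₀(3.062e+10/145) = 83.25 dB(A).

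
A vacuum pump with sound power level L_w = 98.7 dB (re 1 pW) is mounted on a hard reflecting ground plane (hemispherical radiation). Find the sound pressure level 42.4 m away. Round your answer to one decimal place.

L_p = L_w − 10·log₁₀(2π·r²) with r = 42.4 m.
2π·r² = 1.13e+04 m², 10·log₁₀ of that is 40.529 dB.
L_p = 98.7 − 40.529 = 58.17 dB.

58.2 dB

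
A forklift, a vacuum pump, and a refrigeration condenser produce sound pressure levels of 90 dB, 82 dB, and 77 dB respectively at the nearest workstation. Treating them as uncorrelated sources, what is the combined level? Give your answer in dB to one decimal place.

For uncorrelated sources the intensities add, so convert each level to linear form, sum, and take 10·log₁₀ of the total.
Σ 10^(L/10) = 10^(90/10) + 10^(82/10) + 10^(77/10) = 1.209e+09.
L_total = 10·log₁₀(1.209e+09) = 90.82 dB.

90.8 dB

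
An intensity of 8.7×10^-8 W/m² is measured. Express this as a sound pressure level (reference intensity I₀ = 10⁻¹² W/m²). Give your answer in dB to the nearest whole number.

L = 10·log₁₀(I/I₀) = 10·log₁₀(8.7×10^-8/10⁻¹²) = 10·log₁₀(8.7×10^4).
L = 10·(0.9395 + 4) = 49.40 dB.

49 dB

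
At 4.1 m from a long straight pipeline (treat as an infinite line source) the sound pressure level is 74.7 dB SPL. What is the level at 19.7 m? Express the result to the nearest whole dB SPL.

For a line source, L₂ = L₁ − 10·log₁₀(r₂/r₁).
L₂ = 74.7 − 10·log₁₀(19.7/4.1) = 74.7 − 6.817 = 67.88 dB SPL.

68 dB SPL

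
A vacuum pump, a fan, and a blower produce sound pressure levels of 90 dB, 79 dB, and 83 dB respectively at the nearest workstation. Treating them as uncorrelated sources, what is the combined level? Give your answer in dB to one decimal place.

Incoherent sources combine by intensity addition: L_total = 10·log₁₀(Σ 10^(L_i/10)).
Σ 10^(L/10) = 10^(90/10) + 10^(79/10) + 10^(83/10) = 1.279e+09.
L_total = 10·log₁₀(1.279e+09) = 91.07 dB.

91.1 dB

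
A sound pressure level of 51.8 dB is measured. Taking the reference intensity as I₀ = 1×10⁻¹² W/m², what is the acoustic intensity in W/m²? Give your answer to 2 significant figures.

L = 10·log₁₀(I/I₀) ⇒ I = I₀·10^(L/10) = 10⁻¹² × 10^5.18.

1.5e-07 W/m²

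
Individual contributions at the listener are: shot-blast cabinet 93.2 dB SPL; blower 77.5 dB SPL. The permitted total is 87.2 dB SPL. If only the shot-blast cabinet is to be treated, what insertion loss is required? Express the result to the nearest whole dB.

6 dB

Everything except the shot-blast cabinet sums to 10^(77.5/10) = 5.623e+07 in linear terms, 77.50 dB SPL.
The limit corresponds to 10^(87.2/10) = 5.248e+08; subtracting the fixed part leaves 4.686e+08 for the shot-blast cabinet, i.e. 86.71 dB SPL.
Required insertion loss = 93.2 − 86.71 = 6.49 dB.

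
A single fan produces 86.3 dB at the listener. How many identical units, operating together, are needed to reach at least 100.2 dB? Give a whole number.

25

The shortfall is 100.2 − 86.3 = 13.9 dB, and N units add 10·log₁₀ N, so need 10·log₁₀ N ≥ 13.9.
N ≥ 10^(13.9/10) = 24.547, so N = 25.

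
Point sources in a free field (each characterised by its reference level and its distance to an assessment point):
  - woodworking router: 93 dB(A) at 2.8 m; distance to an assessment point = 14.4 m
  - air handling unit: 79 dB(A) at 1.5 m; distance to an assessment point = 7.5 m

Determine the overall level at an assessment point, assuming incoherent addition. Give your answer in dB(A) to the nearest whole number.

Propagate each source to the receiver with L = L_ref − 20·log₁₀(r/r_ref), then add intensities.
woodworking router: 93 − 20·log₁₀(14.4/2.8) = 93 − 14.22 = 78.78 dB(A).
air handling unit: 79 − 20·log₁₀(7.5/1.5) = 79 − 13.98 = 65.02 dB(A).
Σ 10^(L/10) = 7.862e+07 → L_total = 10·log₁₀(7.862e+07) = 78.96 dB(A).

79 dB(A)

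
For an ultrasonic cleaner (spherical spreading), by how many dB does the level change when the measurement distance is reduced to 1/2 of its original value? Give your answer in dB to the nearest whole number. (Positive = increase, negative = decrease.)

+6 dB

A point source loses 6 dB per doubling of distance; generally ΔL = −20·log₁₀(r₂/r₁).
ΔL = −20·log₁₀(0.5) = +6.02 dB.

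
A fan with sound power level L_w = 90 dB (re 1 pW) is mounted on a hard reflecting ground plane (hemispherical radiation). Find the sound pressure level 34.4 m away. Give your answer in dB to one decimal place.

Free-field hemispherical radiation: L_p = L_w − 10·log₁₀(2π·r²), r = 34.4 m.
2π·r² = 7435 m², 10·log₁₀ of that is 38.713 dB.
L_p = 90 − 38.713 = 51.29 dB.

51.3 dB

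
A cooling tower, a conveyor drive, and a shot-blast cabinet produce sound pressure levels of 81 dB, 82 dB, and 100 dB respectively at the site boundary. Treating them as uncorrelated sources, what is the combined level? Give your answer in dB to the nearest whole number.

Incoherent sources combine by intensity addition: L_total = 10·log₁₀(Σ 10^(L_i/10)).
Σ 10^(L/10) = 10^(81/10) + 10^(82/10) + 10^(100/10) = 1.028e+10.
L_total = 10·log₁₀(1.028e+10) = 100.12 dB.

100 dB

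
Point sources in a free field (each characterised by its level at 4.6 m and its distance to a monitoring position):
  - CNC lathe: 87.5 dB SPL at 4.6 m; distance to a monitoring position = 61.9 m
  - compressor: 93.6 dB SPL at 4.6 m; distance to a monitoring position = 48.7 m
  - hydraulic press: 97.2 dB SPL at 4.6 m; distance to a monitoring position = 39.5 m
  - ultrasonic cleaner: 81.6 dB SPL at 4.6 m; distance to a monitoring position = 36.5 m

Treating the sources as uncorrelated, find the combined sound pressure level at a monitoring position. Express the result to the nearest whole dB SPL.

80 dB SPL

First find each source's level at the receiver (point-source: −20·log₁₀(r/r_ref)), then combine on an intensity basis.
CNC lathe: 87.5 − 20·log₁₀(61.9/4.6) = 87.5 − 22.58 = 64.92 dB SPL.
compressor: 93.6 − 20·log₁₀(48.7/4.6) = 93.6 − 20.50 = 73.10 dB SPL.
hydraulic press: 97.2 − 20·log₁₀(39.5/4.6) = 97.2 − 18.68 = 78.52 dB SPL.
ultrasonic cleaner: 81.6 − 20·log₁₀(36.5/4.6) = 81.6 − 17.99 = 63.61 dB SPL.
Σ 10^(L/10) = 9.701e+07 → L_total = 10·log₁₀(9.701e+07) = 79.87 dB SPL.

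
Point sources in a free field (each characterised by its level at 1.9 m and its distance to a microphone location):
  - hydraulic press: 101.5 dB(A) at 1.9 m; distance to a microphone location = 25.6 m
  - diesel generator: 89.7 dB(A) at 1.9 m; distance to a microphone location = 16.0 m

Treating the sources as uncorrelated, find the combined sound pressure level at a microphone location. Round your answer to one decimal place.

Apply inverse-square spreading to bring every level to the receiver, then sum 10^(L/10).
hydraulic press: 101.5 − 20·log₁₀(25.6/1.9) = 101.5 − 22.59 = 78.91 dB(A).
diesel generator: 89.7 − 20·log₁₀(16.0/1.9) = 89.7 − 18.51 = 71.19 dB(A).
Σ 10^(L/10) = 9.097e+07 → L_total = 10·log₁₀(9.097e+07) = 79.59 dB(A).

79.6 dB(A)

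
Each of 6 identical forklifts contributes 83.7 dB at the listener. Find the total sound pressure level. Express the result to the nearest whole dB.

91 dB

N identical incoherent sources raise the level by 10·log₁₀ N.
L_total = 83.7 + 10·log₁₀(6) = 83.7 + 7.782 = 91.48 dB.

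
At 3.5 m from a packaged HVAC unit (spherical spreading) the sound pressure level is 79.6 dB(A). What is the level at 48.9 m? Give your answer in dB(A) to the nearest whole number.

Point-source attenuation: ΔL = 20·log₁₀(r₂/r₁) = 20·log₁₀(48.9/3.5) = 22.905 dB.
L₂ = 79.6 − 20·log₁₀(48.9/3.5) = 79.6 − 22.905 = 56.70 dB(A).

57 dB(A)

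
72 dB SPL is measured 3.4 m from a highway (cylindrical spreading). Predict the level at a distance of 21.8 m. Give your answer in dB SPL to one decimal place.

For a line source, L₂ = L₁ − 10·log₁₀(r₂/r₁).
L₂ = 72 − 10·log₁₀(21.8/3.4) = 72 − 8.070 = 63.93 dB SPL.

63.9 dB SPL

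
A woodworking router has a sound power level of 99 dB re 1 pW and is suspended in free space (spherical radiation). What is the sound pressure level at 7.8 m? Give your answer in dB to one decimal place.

70.2 dB

L_p = L_w − 10·log₁₀(4π·r²) with r = 7.8 m.
4π·r² = 764.5 m², 10·log₁₀ of that is 28.834 dB.
L_p = 99 − 28.834 = 70.17 dB.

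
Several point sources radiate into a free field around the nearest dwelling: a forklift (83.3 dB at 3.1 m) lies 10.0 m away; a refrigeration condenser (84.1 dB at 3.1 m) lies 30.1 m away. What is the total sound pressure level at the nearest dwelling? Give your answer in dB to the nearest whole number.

First find each source's level at the receiver (point-source: −20·log₁₀(r/r_ref)), then combine on an intensity basis.
forklift: 83.3 − 20·log₁₀(10.0/3.1) = 83.3 − 10.17 = 73.13 dB.
refrigeration condenser: 84.1 − 20·log₁₀(30.1/3.1) = 84.1 − 19.74 = 64.36 dB.
Σ 10^(L/10) = 2.327e+07 → L_total = 10·log₁₀(2.327e+07) = 73.67 dB.

74 dB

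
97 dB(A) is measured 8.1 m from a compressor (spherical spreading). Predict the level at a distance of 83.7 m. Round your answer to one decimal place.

Spherical spreading from a point source gives a 20·log₁₀(r₂/r₁) drop.
L₂ = 97 − 20·log₁₀(83.7/8.1) = 97 − 20.285 = 76.72 dB(A).

76.7 dB(A)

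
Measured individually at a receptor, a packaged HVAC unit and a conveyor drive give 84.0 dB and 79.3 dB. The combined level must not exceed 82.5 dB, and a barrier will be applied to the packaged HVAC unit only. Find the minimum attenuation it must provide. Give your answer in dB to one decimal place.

Everything except the packaged HVAC unit sums to 10^(79.3/10) = 8.511e+07 in linear terms, 79.30 dB.
The limit corresponds to 10^(82.5/10) = 1.778e+08; subtracting the fixed part leaves 9.271e+07 for the packaged HVAC unit, i.e. 79.67 dB.
So the packaged HVAC unit must be reduced from 84.0 to 79.67 dB: IL = 4.33 dB.

4.3 dB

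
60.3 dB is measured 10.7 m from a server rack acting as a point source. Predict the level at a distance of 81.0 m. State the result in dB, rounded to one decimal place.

Point-source attenuation: ΔL = 20·log₁₀(r₂/r₁) = 20·log₁₀(81.0/10.7) = 17.582 dB.
L₂ = 60.3 − 20·log₁₀(81.0/10.7) = 60.3 − 17.582 = 42.72 dB.

42.7 dB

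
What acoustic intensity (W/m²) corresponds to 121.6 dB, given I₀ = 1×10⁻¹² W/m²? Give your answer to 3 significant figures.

I = I₀·10^(L/10) = 10⁻¹² × 10^(121.6/10) = 10^(0.160).

1.45 W/m²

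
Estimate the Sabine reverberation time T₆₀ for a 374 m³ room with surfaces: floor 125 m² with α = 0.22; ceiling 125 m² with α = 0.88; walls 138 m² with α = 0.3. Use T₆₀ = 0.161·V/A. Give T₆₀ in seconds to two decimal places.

0.34 s

Summing Sᵢαᵢ: 125·0.22 + 125·0.88 + 138·0.3 = 178.90 m².
T₆₀ = 0.161·V/A = 0.161·374/178.90 = 0.337 s.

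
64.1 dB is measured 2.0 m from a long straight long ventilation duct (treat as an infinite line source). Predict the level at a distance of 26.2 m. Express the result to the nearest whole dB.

53 dB

Line-source attenuation: ΔL = 10·log₁₀(r₂/r₁) = 10·log₁₀(26.2/2.0) = 11.173 dB.
L₂ = 64.1 − 10·log₁₀(26.2/2.0) = 64.1 − 11.173 = 52.93 dB.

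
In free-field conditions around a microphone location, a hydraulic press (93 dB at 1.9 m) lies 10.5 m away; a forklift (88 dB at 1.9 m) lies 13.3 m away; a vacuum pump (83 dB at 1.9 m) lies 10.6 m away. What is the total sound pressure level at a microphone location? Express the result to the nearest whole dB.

Apply inverse-square spreading to bring every level to the receiver, then sum 10^(L/10).
hydraulic press: 93 − 20·log₁₀(10.5/1.9) = 93 − 14.85 = 78.15 dB.
forklift: 88 − 20·log₁₀(13.3/1.9) = 88 − 16.90 = 71.10 dB.
vacuum pump: 83 − 20·log₁₀(10.6/1.9) = 83 − 14.93 = 68.07 dB.
Σ 10^(L/10) = 8.462e+07 → L_total = 10·log₁₀(8.462e+07) = 79.27 dB.

79 dB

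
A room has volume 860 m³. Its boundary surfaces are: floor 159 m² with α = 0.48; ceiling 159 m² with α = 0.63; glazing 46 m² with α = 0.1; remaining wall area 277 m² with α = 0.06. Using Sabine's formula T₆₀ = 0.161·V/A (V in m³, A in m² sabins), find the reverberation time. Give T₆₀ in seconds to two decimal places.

Summing Sᵢαᵢ: 159·0.48 + 159·0.63 + 46·0.1 + 277·0.06 = 197.71 m².
T₆₀ = 0.161 × 860 / 197.71 = 0.700 s.

0.70 s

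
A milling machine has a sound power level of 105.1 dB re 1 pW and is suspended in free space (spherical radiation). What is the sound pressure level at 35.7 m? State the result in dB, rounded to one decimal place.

63.1 dB

L_p = L_w − 10·log₁₀(4π·r²) with r = 35.7 m.
4π·r² = 1.602e+04 m², 10·log₁₀ of that is 42.045 dB.
L_p = 105.1 − 42.045 = 63.05 dB.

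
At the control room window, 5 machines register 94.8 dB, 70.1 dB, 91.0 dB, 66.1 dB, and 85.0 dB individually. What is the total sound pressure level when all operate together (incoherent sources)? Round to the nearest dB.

For uncorrelated sources the intensities add, so convert each level to linear form, sum, and take 10·log₁₀ of the total.
Σ 10^(L/10) = 10^(94.8/10) + 10^(70.1/10) + 10^(91.0/10) + 10^(66.1/10) + 10^(85.0/10) = 4.609e+09.
L_total = 10·log₁₀(4.609e+09) = 96.64 dB.

97 dB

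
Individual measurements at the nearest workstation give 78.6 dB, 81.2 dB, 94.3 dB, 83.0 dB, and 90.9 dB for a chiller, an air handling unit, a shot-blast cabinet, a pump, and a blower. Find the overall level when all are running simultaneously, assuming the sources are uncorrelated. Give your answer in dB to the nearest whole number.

96 dB

Incoherent sources combine by intensity addition: L_total = 10·log₁₀(Σ 10^(L_i/10)).
Σ 10^(L/10) = 10^(78.6/10) + 10^(81.2/10) + 10^(94.3/10) + 10^(83.0/10) + 10^(90.9/10) = 4.326e+09.
L_total = 10·log₁₀(4.326e+09) = 96.36 dB.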